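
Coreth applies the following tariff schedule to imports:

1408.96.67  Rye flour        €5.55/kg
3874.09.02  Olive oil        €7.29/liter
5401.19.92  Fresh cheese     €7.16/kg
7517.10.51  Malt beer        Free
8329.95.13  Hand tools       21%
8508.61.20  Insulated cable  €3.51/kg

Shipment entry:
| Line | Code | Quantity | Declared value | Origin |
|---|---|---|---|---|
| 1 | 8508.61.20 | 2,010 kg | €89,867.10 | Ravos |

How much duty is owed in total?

Line 1 (8508.61.20, Ravos, 2,010 kg, €89,867.10):
Base rate for 8508.61.20 is €3.51/kg.
Duty = 2,010 × €3.51 = €7,055.10.

€7,055.10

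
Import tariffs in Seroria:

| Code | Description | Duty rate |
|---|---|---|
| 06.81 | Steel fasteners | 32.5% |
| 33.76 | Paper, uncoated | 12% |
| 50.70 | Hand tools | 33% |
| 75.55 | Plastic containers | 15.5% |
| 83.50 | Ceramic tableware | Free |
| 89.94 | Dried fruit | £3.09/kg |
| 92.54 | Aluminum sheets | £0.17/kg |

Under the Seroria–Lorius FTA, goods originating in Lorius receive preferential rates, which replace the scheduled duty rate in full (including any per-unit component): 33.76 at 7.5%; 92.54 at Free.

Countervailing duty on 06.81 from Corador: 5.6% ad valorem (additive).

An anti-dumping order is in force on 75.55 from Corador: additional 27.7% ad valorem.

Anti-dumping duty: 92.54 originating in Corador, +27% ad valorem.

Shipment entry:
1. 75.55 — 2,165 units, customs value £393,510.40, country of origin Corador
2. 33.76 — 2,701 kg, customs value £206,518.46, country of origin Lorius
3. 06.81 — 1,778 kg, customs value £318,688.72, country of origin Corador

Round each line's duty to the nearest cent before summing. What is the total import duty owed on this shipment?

Line 1 (75.55, Corador, 2,165 units, £393,510.40):
Base rate for 75.55 is 15.5%.
Additional duty on 75.55 from Corador: +27.7%. Applied ad valorem rate: 15.5% + 27.7% = 43.2%.
Duty = £393,510.40 × 43.2% = £169,996.49.
Line 2 (33.76, Lorius, 2,701 kg, £206,518.46):
Base rate for 33.76 is 12%.
Origin Lorius qualifies under the Seroria–Lorius agreement and 33.76 is covered: preferential rate 7.5% applies instead.
Duty = £206,518.46 × 7.5% = £15,488.88.
Line 3 (06.81, Corador, 1,778 kg, £318,688.72):
Base rate for 06.81 is 32.5%.
Additional duty on 06.81 from Corador: +5.6%. Applied ad valorem rate: 32.5% + 5.6% = 38.1%.
Duty = £318,688.72 × 38.1% = £121,420.40.
Total = £169,996.49 + £15,488.88 + £121,420.40 = £306,905.77.

£306,905.77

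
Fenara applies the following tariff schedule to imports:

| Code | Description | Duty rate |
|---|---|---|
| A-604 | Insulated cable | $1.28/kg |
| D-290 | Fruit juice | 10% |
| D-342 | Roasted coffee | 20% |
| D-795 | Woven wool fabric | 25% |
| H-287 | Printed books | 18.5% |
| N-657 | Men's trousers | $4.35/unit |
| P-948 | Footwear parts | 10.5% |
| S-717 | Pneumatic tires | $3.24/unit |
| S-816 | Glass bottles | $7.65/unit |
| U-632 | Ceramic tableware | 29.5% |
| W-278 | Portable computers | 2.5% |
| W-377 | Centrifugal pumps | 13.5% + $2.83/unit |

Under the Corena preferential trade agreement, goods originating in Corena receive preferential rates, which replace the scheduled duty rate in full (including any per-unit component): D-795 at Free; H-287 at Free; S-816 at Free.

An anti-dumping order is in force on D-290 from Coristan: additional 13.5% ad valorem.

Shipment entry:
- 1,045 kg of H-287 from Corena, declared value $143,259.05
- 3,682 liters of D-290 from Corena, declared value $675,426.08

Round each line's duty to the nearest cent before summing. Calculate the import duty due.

$67,542.61

Line 1 (H-287, Corena, 1,045 kg, $143,259.05):
Base rate for H-287 is 18.5%.
Origin Corena qualifies under the Fenara–Corena agreement and H-287 is covered: preferential rate Free applies instead.
Duty = $143,259.05 × 0% = $0.00.
Line 2 (D-290, Corena, 3,682 liters, $675,426.08):
Base rate for D-290 is 10%.
Origin Corena is the FTA partner but D-290 is not on the preference list; base rate stands.
The additional-duty order on D-290 targets Coristan, not Corena; it does not apply.
Duty = $675,426.08 × 10% = $67,542.61.
Total = $0.00 + $67,542.61 = $67,542.61.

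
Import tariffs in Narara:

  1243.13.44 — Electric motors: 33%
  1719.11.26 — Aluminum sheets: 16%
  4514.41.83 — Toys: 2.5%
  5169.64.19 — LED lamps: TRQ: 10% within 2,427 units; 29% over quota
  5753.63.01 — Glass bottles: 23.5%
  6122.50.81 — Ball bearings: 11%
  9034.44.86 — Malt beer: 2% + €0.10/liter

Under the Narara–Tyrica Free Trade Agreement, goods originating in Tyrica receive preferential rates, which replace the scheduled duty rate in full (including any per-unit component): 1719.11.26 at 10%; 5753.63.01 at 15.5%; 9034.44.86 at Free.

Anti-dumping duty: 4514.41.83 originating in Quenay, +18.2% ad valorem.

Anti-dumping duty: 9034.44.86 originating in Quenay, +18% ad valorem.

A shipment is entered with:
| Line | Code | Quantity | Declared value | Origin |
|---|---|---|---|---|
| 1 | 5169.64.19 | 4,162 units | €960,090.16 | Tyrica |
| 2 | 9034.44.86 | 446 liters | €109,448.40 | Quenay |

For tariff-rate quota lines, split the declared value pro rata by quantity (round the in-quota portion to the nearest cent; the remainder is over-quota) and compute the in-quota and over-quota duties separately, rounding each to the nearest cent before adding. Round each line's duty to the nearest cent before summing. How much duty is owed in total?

Line 1 (5169.64.19, Tyrica, 4,162 units, €960,090.16):
Code 5169.64.19 is under a tariff-rate quota (threshold 2,427 units). In-quota: 2,427 units at 10%; over-quota: 1,735 units at 29%.
Pro-rata value split: in-quota = €960,090.16 × 2,427/4,162 = €559,860.36; over-quota = €960,090.16 − €559,860.36 = €400,229.80.
In-quota duty = €559,860.36 × 10% = €55,986.04. Over-quota duty = €400,229.80 × 29% = €116,066.64.
Line duty = €55,986.04 + €116,066.64 = €172,052.68.
Line 2 (9034.44.86, Quenay, 446 liters, €109,448.40):
Base rate for 9034.44.86 is 2% + €0.10/liter.
9034.44.86 has an FTA preferential rate, but origin Quenay is not Tyrica; base rate stands.
Additional duty on 9034.44.86 from Quenay: +18%. Applied ad valorem rate: 2% + 18% = 20%.
Duty = €109,448.40 × 20% + 446 × €0.10 = €21,934.28.
Total = €172,052.68 + €21,934.28 = €193,986.96.

€193,986.96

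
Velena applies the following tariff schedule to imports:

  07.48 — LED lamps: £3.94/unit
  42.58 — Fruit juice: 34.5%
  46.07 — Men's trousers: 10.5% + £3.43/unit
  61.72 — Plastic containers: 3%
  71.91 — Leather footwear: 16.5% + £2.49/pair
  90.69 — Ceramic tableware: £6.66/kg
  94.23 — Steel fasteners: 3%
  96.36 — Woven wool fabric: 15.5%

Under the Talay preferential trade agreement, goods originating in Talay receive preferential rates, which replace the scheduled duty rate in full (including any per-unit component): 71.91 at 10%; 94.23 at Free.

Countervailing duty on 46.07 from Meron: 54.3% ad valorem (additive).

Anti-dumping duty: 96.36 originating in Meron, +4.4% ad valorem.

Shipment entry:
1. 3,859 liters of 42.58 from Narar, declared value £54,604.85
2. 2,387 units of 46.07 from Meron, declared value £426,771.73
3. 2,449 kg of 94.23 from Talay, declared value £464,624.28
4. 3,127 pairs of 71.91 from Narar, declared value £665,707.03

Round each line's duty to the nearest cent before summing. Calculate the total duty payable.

£421,202.05

Line 1 (42.58, Narar, 3,859 liters, £54,604.85):
Base rate for 42.58 is 34.5%.
Duty = £54,604.85 × 34.5% = £18,838.67.
Line 2 (46.07, Meron, 2,387 units, £426,771.73):
Base rate for 46.07 is 10.5% + £3.43/unit.
Additional duty on 46.07 from Meron: +54.3%. Applied ad valorem rate: 10.5% + 54.3% = 64.8%.
Duty = £426,771.73 × 64.8% + 2,387 × £3.43 = £284,735.49.
Line 3 (94.23, Talay, 2,449 kg, £464,624.28):
Base rate for 94.23 is 3%.
Origin Talay qualifies under the Velena–Talay agreement and 94.23 is covered: preferential rate Free applies instead.
Duty = £464,624.28 × 0% = £0.00.
Line 4 (71.91, Narar, 3,127 pairs, £665,707.03):
Base rate for 71.91 is 16.5% + £2.49/pair.
71.91 has an FTA preferential rate, but origin Narar is not Talay; base rate stands.
Duty = £665,707.03 × 16.5% + 3,127 × £2.49 = £117,627.89.
Total = £18,838.67 + £284,735.49 + £0.00 + £117,627.89 = £421,202.05.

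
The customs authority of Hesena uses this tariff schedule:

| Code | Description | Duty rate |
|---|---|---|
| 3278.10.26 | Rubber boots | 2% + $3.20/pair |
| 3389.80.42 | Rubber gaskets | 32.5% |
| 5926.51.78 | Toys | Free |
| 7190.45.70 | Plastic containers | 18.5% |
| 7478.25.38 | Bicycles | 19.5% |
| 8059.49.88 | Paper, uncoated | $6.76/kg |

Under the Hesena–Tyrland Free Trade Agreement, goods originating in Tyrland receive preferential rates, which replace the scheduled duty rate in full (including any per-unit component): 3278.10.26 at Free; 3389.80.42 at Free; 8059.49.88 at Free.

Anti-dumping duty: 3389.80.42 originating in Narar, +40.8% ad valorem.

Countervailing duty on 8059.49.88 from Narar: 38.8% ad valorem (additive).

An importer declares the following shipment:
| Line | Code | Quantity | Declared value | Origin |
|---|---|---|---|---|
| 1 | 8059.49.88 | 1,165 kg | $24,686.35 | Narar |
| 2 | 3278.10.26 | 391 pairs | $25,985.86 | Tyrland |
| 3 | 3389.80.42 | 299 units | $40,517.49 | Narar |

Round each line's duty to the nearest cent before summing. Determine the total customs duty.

$47,153.02

Line 1 (8059.49.88, Narar, 1,165 kg, $24,686.35):
Base rate for 8059.49.88 is $6.76/kg.
8059.49.88 has an FTA preferential rate, but origin Narar is not Tyrland; base rate stands.
Additional duty on 8059.49.88 from Narar: +38.8% ad valorem. Applied ad valorem rate = 38.8%.
Duty = $24,686.35 × 38.8% + 1,165 × $6.76 = $17,453.70.
Line 2 (3278.10.26, Tyrland, 391 pairs, $25,985.86):
Base rate for 3278.10.26 is 2% + $3.20/pair.
Origin Tyrland qualifies under the Hesena–Tyrland agreement and 3278.10.26 is covered: preferential rate Free applies instead.
Duty = $25,985.86 × 0% = $0.00.
Line 3 (3389.80.42, Narar, 299 units, $40,517.49):
Base rate for 3389.80.42 is 32.5%.
3389.80.42 has an FTA preferential rate, but origin Narar is not Tyrland; base rate stands.
Additional duty on 3389.80.42 from Narar: +40.8%. Applied ad valorem rate: 32.5% + 40.8% = 73.3%.
Duty = $40,517.49 × 73.3% = $29,699.32.
Total = $17,453.70 + $0.00 + $29,699.32 = $47,153.02.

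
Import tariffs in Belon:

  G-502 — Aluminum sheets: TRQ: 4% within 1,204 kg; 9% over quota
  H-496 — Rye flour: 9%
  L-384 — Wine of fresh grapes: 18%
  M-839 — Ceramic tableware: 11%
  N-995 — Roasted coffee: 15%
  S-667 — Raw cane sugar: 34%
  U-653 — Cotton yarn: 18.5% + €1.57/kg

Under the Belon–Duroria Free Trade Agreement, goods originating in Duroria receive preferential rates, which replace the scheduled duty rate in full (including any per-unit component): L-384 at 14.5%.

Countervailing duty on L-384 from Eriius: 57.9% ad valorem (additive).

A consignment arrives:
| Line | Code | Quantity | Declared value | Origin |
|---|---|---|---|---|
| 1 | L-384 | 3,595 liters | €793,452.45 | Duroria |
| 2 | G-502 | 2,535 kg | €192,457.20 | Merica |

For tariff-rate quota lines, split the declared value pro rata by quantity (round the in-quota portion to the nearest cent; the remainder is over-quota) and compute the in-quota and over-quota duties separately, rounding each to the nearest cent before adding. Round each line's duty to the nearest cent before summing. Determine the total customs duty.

Line 1 (L-384, Duroria, 3,595 liters, €793,452.45):
Base rate for L-384 is 18%.
Origin Duroria qualifies under the Belon–Duroria agreement and L-384 is covered: preferential rate 14.5% applies instead.
The additional-duty order on L-384 targets Eriius, not Duroria; it does not apply.
Duty = €793,452.45 × 14.5% = €115,050.61.
Line 2 (G-502, Merica, 2,535 kg, €192,457.20):
Code G-502 is under a tariff-rate quota (threshold 1,204 kg). In-quota: 1,204 kg at 4%; over-quota: 1,331 kg at 9%.
Pro-rata value split: in-quota = €192,457.20 × 1,204/2,535 = €91,407.68; over-quota = €192,457.20 − €91,407.68 = €101,049.52.
In-quota duty = €91,407.68 × 4% = €3,656.31. Over-quota duty = €101,049.52 × 9% = €9,094.46.
Line duty = €3,656.31 + €9,094.46 = €12,750.77.
Total = €115,050.61 + €12,750.77 = €127,801.38.

€127,801.38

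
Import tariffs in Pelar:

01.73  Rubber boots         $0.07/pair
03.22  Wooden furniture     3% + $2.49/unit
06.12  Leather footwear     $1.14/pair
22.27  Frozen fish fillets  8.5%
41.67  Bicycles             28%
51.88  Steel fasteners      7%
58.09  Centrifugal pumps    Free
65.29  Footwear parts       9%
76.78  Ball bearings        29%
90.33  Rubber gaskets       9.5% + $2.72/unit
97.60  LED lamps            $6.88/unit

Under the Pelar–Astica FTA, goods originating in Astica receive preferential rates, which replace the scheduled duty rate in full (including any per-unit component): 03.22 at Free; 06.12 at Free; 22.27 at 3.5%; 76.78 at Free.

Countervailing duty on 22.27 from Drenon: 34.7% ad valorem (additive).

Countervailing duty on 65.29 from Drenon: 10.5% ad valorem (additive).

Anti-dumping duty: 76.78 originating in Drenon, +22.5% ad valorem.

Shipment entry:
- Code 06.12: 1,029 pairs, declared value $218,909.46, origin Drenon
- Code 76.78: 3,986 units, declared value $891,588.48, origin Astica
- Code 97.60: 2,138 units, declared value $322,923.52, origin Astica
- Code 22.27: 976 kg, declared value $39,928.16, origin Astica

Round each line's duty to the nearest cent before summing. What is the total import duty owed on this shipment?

$17,279.99

Line 1 (06.12, Drenon, 1,029 pairs, $218,909.46):
Base rate for 06.12 is $1.14/pair.
06.12 has an FTA preferential rate, but origin Drenon is not Astica; base rate stands.
Duty = 1,029 × $1.14 = $1,173.06.
Line 2 (76.78, Astica, 3,986 units, $891,588.48):
Base rate for 76.78 is 29%.
Origin Astica qualifies under the Pelar–Astica agreement and 76.78 is covered: preferential rate Free applies instead.
The additional-duty order on 76.78 targets Drenon, not Astica; it does not apply.
Duty = $891,588.48 × 0% = $0.00.
Line 3 (97.60, Astica, 2,138 units, $322,923.52):
Base rate for 97.60 is $6.88/unit.
Origin Astica is the FTA partner but 97.60 is not on the preference list; base rate stands.
Duty = 2,138 × $6.88 = $14,709.44.
Line 4 (22.27, Astica, 976 kg, $39,928.16):
Base rate for 22.27 is 8.5%.
Origin Astica qualifies under the Pelar–Astica agreement and 22.27 is covered: preferential rate 3.5% applies instead.
The additional-duty order on 22.27 targets Drenon, not Astica; it does not apply.
Duty = $39,928.16 × 3.5% = $1,397.49.
Total = $1,173.06 + $0.00 + $14,709.44 + $1,397.49 = $17,279.99.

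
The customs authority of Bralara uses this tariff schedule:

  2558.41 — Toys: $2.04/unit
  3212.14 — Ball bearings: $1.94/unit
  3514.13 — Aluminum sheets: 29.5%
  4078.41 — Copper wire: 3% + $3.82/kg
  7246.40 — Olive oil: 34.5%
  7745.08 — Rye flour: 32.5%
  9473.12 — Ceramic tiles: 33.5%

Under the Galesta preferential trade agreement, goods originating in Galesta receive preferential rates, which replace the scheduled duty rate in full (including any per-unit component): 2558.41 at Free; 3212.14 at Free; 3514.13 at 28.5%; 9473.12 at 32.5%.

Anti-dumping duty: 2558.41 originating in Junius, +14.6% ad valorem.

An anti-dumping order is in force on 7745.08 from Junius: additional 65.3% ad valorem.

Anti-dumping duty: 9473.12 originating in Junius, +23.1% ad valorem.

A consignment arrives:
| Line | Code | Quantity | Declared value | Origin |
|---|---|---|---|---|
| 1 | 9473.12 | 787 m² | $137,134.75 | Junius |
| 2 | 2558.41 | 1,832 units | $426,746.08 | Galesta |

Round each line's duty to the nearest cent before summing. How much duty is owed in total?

Line 1 (9473.12, Junius, 787 m², $137,134.75):
Base rate for 9473.12 is 33.5%.
9473.12 has an FTA preferential rate, but origin Junius is not Galesta; base rate stands.
Additional duty on 9473.12 from Junius: +23.1%. Applied ad valorem rate: 33.5% + 23.1% = 56.6%.
Duty = $137,134.75 × 56.6% = $77,618.27.
Line 2 (2558.41, Galesta, 1,832 units, $426,746.08):
Base rate for 2558.41 is $2.04/unit.
Origin Galesta qualifies under the Bralara–Galesta agreement and 2558.41 is covered: preferential rate Free applies instead.
The additional-duty order on 2558.41 targets Junius, not Galesta; it does not apply.
Duty = $426,746.08 × 0% = $0.00.
Total = $77,618.27 + $0.00 = $77,618.27.

$77,618.27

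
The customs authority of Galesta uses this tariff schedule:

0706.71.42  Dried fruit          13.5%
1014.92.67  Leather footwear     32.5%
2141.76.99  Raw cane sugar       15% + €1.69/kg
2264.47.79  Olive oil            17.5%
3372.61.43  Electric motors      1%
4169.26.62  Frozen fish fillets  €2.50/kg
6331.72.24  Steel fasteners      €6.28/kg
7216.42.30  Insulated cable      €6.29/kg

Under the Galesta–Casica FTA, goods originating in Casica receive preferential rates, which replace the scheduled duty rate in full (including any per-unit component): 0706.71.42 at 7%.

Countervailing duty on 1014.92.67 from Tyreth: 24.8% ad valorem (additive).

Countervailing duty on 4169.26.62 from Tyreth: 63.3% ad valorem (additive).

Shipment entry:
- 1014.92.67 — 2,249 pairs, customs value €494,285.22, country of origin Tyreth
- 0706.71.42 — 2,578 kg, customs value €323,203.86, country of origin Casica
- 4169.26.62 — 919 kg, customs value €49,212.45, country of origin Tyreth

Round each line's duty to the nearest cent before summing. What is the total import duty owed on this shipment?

€339,298.68

Line 1 (1014.92.67, Tyreth, 2,249 pairs, €494,285.22):
Base rate for 1014.92.67 is 32.5%.
Additional duty on 1014.92.67 from Tyreth: +24.8%. Applied ad valorem rate: 32.5% + 24.8% = 57.3%.
Duty = €494,285.22 × 57.3% = €283,225.43.
Line 2 (0706.71.42, Casica, 2,578 kg, €323,203.86):
Base rate for 0706.71.42 is 13.5%.
Origin Casica qualifies under the Galesta–Casica agreement and 0706.71.42 is covered: preferential rate 7% applies instead.
Duty = €323,203.86 × 7% = €22,624.27.
Line 3 (4169.26.62, Tyreth, 919 kg, €49,212.45):
Base rate for 4169.26.62 is €2.50/kg.
Additional duty on 4169.26.62 from Tyreth: +63.3% ad valorem. Applied ad valorem rate = 63.3%.
Duty = €49,212.45 × 63.3% + 919 × €2.50 = €33,448.98.
Total = €283,225.43 + €22,624.27 + €33,448.98 = €339,298.68.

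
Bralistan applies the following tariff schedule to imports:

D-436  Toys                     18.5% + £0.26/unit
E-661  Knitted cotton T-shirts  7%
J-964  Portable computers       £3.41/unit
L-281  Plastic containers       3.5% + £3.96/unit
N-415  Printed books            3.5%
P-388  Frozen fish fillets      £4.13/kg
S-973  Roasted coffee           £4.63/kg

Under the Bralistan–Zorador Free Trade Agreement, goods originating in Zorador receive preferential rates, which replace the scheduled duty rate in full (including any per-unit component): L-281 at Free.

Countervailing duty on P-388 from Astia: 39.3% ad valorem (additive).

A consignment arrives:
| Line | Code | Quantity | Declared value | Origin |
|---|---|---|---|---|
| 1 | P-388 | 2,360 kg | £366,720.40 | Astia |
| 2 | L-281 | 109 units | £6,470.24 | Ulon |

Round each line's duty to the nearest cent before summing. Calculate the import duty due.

£154,526.02

Line 1 (P-388, Astia, 2,360 kg, £366,720.40):
Base rate for P-388 is £4.13/kg.
Additional duty on P-388 from Astia: +39.3% ad valorem. Applied ad valorem rate = 39.3%.
Duty = £366,720.40 × 39.3% + 2,360 × £4.13 = £153,867.92.
Line 2 (L-281, Ulon, 109 units, £6,470.24):
Base rate for L-281 is 3.5% + £3.96/unit.
L-281 has an FTA preferential rate, but origin Ulon is not Zorador; base rate stands.
Duty = £6,470.24 × 3.5% + 109 × £3.96 = £658.10.
Total = £153,867.92 + £658.10 = £154,526.02.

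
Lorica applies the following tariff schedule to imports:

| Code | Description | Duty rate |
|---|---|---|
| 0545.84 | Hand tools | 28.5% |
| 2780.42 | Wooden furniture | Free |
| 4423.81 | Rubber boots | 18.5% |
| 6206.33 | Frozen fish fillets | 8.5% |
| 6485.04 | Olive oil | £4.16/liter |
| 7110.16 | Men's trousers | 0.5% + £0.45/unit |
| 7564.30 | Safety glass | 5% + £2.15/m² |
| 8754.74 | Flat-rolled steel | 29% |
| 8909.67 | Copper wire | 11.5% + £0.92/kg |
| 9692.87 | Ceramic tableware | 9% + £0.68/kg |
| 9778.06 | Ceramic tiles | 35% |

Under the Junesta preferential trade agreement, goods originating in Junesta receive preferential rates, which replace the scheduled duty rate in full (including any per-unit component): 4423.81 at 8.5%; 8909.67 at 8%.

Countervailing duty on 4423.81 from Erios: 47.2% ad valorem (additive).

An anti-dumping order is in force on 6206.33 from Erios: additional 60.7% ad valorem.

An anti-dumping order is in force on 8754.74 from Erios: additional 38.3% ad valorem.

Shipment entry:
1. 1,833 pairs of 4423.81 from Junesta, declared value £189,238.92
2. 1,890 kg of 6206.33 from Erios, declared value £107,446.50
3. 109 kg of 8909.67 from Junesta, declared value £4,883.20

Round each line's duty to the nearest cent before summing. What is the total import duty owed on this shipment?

Line 1 (4423.81, Junesta, 1,833 pairs, £189,238.92):
Base rate for 4423.81 is 18.5%.
Origin Junesta qualifies under the Lorica–Junesta agreement and 4423.81 is covered: preferential rate 8.5% applies instead.
The additional-duty order on 4423.81 targets Erios, not Junesta; it does not apply.
Duty = £189,238.92 × 8.5% = £16,085.31.
Line 2 (6206.33, Erios, 1,890 kg, £107,446.50):
Base rate for 6206.33 is 8.5%.
Additional duty on 6206.33 from Erios: +60.7%. Applied ad valorem rate: 8.5% + 60.7% = 69.2%.
Duty = £107,446.50 × 69.2% = £74,352.98.
Line 3 (8909.67, Junesta, 109 kg, £4,883.20):
Base rate for 8909.67 is 11.5% + £0.92/kg.
Origin Junesta qualifies under the Lorica–Junesta agreement and 8909.67 is covered: preferential rate 8% applies instead.
Duty = £4,883.20 × 8% = £390.66.
Total = £16,085.31 + £74,352.98 + £390.66 = £90,828.95.

£90,828.95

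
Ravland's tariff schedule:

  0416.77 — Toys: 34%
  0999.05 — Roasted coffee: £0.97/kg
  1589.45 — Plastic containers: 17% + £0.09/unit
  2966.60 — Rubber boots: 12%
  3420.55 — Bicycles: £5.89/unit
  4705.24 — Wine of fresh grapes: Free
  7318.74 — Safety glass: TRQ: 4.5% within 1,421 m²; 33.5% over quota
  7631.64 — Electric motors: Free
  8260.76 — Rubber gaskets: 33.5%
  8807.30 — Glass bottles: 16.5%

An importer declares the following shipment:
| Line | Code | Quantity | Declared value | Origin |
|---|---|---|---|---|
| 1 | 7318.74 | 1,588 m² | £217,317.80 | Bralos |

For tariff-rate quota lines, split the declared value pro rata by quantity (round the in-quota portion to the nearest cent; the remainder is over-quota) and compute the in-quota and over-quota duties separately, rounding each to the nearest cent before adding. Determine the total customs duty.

£16,406.94

Line 1 (7318.74, Bralos, 1,588 m², £217,317.80):
Code 7318.74 is under a tariff-rate quota (threshold 1,421 m²). In-quota: 1,421 m² at 4.5%; over-quota: 167 m² at 33.5%.
Pro-rata value split: in-quota = £217,317.80 × 1,421/1,588 = £194,463.85; over-quota = £217,317.80 − £194,463.85 = £22,853.95.
In-quota duty = £194,463.85 × 4.5% = £8,750.87. Over-quota duty = £22,853.95 × 33.5% = £7,656.07.
Line duty = £8,750.87 + £7,656.07 = £16,406.94.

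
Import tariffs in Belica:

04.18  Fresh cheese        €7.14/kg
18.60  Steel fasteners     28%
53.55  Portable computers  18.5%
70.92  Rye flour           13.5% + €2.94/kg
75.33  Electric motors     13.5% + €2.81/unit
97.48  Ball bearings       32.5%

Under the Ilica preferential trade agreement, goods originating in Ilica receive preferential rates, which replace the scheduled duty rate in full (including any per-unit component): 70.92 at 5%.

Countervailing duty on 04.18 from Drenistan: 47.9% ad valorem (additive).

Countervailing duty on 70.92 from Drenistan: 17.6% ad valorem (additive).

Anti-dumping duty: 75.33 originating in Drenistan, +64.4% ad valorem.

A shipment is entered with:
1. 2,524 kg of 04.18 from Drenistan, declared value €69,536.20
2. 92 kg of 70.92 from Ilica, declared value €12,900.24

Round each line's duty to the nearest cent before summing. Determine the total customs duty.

€51,974.21

Line 1 (04.18, Drenistan, 2,524 kg, €69,536.20):
Base rate for 04.18 is €7.14/kg.
Additional duty on 04.18 from Drenistan: +47.9% ad valorem. Applied ad valorem rate = 47.9%.
Duty = €69,536.20 × 47.9% + 2,524 × €7.14 = €51,329.20.
Line 2 (70.92, Ilica, 92 kg, €12,900.24):
Base rate for 70.92 is 13.5% + €2.94/kg.
Origin Ilica qualifies under the Belica–Ilica agreement and 70.92 is covered: preferential rate 5% applies instead.
The additional-duty order on 70.92 targets Drenistan, not Ilica; it does not apply.
Duty = €12,900.24 × 5% = €645.01.
Total = €51,329.20 + €645.01 = €51,974.21.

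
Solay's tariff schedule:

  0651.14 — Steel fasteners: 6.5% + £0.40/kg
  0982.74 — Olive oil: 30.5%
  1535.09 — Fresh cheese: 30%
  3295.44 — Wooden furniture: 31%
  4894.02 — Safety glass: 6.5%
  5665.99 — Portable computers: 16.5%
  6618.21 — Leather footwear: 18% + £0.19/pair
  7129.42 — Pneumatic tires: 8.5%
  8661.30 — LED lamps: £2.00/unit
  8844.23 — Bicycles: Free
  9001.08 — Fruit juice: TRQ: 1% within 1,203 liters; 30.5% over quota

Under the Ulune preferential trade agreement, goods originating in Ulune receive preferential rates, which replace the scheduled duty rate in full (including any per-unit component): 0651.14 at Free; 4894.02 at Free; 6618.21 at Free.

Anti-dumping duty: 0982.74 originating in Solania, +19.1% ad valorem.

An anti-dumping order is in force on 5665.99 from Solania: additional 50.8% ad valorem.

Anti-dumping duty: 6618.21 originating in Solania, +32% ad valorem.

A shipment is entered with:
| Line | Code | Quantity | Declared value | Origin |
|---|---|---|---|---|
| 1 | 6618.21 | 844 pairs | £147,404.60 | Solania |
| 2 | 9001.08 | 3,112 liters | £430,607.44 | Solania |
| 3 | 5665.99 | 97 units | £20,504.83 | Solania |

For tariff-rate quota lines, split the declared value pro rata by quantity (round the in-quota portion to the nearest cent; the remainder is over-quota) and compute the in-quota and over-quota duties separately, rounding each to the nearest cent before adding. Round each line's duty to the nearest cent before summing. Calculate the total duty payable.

£169,892.24

Line 1 (6618.21, Solania, 844 pairs, £147,404.60):
Base rate for 6618.21 is 18% + £0.19/pair.
6618.21 has an FTA preferential rate, but origin Solania is not Ulune; base rate stands.
Additional duty on 6618.21 from Solania: +32%. Applied ad valorem rate: 18% + 32% = 50%.
Duty = £147,404.60 × 50% + 844 × £0.19 = £73,862.66.
Line 2 (9001.08, Solania, 3,112 liters, £430,607.44):
Code 9001.08 is under a tariff-rate quota (threshold 1,203 liters). In-quota: 1,203 liters at 1%; over-quota: 1,909 liters at 30.5%.
Pro-rata value split: in-quota = £430,607.44 × 1,203/3,112 = £166,459.11; over-quota = £430,607.44 − £166,459.11 = £264,148.33.
In-quota duty = £166,459.11 × 1% = £1,664.59. Over-quota duty = £264,148.33 × 30.5% = £80,565.24.
Line duty = £1,664.59 + £80,565.24 = £82,229.83.
Line 3 (5665.99, Solania, 97 units, £20,504.83):
Base rate for 5665.99 is 16.5%.
Additional duty on 5665.99 from Solania: +50.8%. Applied ad valorem rate: 16.5% + 50.8% = 67.3%.
Duty = £20,504.83 × 67.3% = £13,799.75.
Total = £73,862.66 + £82,229.83 + £13,799.75 = £169,892.24.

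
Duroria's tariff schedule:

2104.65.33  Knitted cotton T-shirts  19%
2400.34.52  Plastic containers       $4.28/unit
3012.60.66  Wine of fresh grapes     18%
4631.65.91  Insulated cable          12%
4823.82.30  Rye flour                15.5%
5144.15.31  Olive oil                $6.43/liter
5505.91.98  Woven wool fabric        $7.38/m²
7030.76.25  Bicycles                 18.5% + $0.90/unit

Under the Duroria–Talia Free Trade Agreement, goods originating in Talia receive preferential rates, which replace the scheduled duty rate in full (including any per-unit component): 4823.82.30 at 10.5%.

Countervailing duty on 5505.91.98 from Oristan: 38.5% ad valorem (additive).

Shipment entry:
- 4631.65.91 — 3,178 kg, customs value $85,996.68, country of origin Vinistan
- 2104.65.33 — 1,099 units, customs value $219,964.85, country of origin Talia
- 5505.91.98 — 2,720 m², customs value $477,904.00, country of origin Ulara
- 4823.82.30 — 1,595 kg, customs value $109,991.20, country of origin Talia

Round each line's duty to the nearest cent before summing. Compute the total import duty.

Line 1 (4631.65.91, Vinistan, 3,178 kg, $85,996.68):
Base rate for 4631.65.91 is 12%.
Duty = $85,996.68 × 12% = $10,319.60.
Line 2 (2104.65.33, Talia, 1,099 units, $219,964.85):
Base rate for 2104.65.33 is 19%.
Origin Talia is the FTA partner but 2104.65.33 is not on the preference list; base rate stands.
Duty = $219,964.85 × 19% = $41,793.32.
Line 3 (5505.91.98, Ulara, 2,720 m², $477,904.00):
Base rate for 5505.91.98 is $7.38/m².
The additional-duty order on 5505.91.98 targets Oristan, not Ulara; it does not apply.
Duty = 2,720 × $7.38 = $20,073.60.
Line 4 (4823.82.30, Talia, 1,595 kg, $109,991.20):
Base rate for 4823.82.30 is 15.5%.
Origin Talia qualifies under the Duroria–Talia agreement and 4823.82.30 is covered: preferential rate 10.5% applies instead.
Duty = $109,991.20 × 10.5% = $11,549.08.
Total = $10,319.60 + $41,793.32 + $20,073.60 + $11,549.08 = $83,735.60.

$83,735.60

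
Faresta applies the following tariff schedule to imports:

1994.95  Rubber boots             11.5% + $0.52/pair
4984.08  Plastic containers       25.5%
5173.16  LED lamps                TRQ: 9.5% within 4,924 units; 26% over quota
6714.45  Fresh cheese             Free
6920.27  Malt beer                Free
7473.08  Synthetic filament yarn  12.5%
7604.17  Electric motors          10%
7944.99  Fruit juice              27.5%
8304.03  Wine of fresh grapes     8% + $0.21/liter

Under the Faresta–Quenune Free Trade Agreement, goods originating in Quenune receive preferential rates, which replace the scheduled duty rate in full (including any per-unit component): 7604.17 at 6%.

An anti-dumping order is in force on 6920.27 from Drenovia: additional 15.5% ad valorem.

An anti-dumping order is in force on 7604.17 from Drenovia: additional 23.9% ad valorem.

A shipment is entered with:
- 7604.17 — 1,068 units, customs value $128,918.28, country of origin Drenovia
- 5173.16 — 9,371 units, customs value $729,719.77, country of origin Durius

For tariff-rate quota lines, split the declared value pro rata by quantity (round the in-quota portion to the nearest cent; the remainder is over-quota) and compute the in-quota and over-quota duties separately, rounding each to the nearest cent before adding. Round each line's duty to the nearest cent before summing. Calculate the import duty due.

Line 1 (7604.17, Drenovia, 1,068 units, $128,918.28):
Base rate for 7604.17 is 10%.
7604.17 has an FTA preferential rate, but origin Drenovia is not Quenune; base rate stands.
Additional duty on 7604.17 from Drenovia: +23.9%. Applied ad valorem rate: 10% + 23.9% = 33.9%.
Duty = $128,918.28 × 33.9% = $43,703.30.
Line 2 (5173.16, Durius, 9,371 units, $729,719.77):
Code 5173.16 is under a tariff-rate quota (threshold 4,924 units). In-quota: 4,924 units at 9.5%; over-quota: 4,447 units at 26%.
Pro-rata value split: in-quota = $729,719.77 × 4,924/9,371 = $383,431.88; over-quota = $729,719.77 − $383,431.88 = $346,287.89.
In-quota duty = $383,431.88 × 9.5% = $36,426.03. Over-quota duty = $346,287.89 × 26% = $90,034.85.
Line duty = $36,426.03 + $90,034.85 = $126,460.88.
Total = $43,703.30 + $126,460.88 = $170,164.18.

$170,164.18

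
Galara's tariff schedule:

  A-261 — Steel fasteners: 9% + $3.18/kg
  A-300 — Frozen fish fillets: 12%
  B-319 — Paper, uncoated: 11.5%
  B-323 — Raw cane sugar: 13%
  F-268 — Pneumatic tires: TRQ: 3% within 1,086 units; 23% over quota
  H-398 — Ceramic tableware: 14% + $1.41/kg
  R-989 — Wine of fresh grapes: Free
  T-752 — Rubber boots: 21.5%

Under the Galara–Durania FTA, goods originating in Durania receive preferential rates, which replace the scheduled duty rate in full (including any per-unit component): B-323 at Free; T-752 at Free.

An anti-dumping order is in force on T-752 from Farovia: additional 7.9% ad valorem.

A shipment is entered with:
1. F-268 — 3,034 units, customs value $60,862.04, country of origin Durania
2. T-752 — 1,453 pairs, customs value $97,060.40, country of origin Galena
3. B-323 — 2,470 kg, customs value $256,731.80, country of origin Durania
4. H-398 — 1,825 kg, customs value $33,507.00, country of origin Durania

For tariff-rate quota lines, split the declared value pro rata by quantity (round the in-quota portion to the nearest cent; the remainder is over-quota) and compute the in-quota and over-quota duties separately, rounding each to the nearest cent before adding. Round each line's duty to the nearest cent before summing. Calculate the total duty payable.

Line 1 (F-268, Durania, 3,034 units, $60,862.04):
Code F-268 is under a tariff-rate quota (threshold 1,086 units). In-quota: 1,086 units at 3%; over-quota: 1,948 units at 23%.
Pro-rata value split: in-quota = $60,862.04 × 1,086/3,034 = $21,785.16; over-quota = $60,862.04 − $21,785.16 = $39,076.88.
In-quota duty = $21,785.16 × 3% = $653.55. Over-quota duty = $39,076.88 × 23% = $8,987.68.
Line duty = $653.55 + $8,987.68 = $9,641.23.
Line 2 (T-752, Galena, 1,453 pairs, $97,060.40):
Base rate for T-752 is 21.5%.
T-752 has an FTA preferential rate, but origin Galena is not Durania; base rate stands.
The additional-duty order on T-752 targets Farovia, not Galena; it does not apply.
Duty = $97,060.40 × 21.5% = $20,867.99.
Line 3 (B-323, Durania, 2,470 kg, $256,731.80):
Base rate for B-323 is 13%.
Origin Durania qualifies under the Galara–Durania agreement and B-323 is covered: preferential rate Free applies instead.
Duty = $256,731.80 × 0% = $0.00.
Line 4 (H-398, Durania, 1,825 kg, $33,507.00):
Base rate for H-398 is 14% + $1.41/kg.
Origin Durania is the FTA partner but H-398 is not on the preference list; base rate stands.
Duty = $33,507.00 × 14% + 1,825 × $1.41 = $7,264.23.
Total = $9,641.23 + $20,867.99 + $0.00 + $7,264.23 = $37,773.45.

$37,773.45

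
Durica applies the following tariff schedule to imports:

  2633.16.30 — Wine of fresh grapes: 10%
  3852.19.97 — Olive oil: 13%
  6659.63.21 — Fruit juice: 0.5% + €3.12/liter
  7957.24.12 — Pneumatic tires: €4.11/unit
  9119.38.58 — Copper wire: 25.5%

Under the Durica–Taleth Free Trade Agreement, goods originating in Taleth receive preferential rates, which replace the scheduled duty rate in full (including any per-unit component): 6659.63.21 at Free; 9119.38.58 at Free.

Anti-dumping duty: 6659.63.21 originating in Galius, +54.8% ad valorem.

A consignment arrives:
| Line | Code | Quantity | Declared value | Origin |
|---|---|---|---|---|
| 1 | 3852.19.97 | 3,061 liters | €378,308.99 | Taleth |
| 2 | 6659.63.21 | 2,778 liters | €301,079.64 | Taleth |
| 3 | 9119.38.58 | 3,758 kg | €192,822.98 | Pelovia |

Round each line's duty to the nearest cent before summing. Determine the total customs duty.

€98,350.03

Line 1 (3852.19.97, Taleth, 3,061 liters, €378,308.99):
Base rate for 3852.19.97 is 13%.
Origin Taleth is the FTA partner but 3852.19.97 is not on the preference list; base rate stands.
Duty = €378,308.99 × 13% = €49,180.17.
Line 2 (6659.63.21, Taleth, 2,778 liters, €301,079.64):
Base rate for 6659.63.21 is 0.5% + €3.12/liter.
Origin Taleth qualifies under the Durica–Taleth agreement and 6659.63.21 is covered: preferential rate Free applies instead.
The additional-duty order on 6659.63.21 targets Galius, not Taleth; it does not apply.
Duty = €301,079.64 × 0% = €0.00.
Line 3 (9119.38.58, Pelovia, 3,758 kg, €192,822.98):
Base rate for 9119.38.58 is 25.5%.
9119.38.58 has an FTA preferential rate, but origin Pelovia is not Taleth; base rate stands.
Duty = €192,822.98 × 25.5% = €49,169.86.
Total = €49,180.17 + €0.00 + €49,169.86 = €98,350.03.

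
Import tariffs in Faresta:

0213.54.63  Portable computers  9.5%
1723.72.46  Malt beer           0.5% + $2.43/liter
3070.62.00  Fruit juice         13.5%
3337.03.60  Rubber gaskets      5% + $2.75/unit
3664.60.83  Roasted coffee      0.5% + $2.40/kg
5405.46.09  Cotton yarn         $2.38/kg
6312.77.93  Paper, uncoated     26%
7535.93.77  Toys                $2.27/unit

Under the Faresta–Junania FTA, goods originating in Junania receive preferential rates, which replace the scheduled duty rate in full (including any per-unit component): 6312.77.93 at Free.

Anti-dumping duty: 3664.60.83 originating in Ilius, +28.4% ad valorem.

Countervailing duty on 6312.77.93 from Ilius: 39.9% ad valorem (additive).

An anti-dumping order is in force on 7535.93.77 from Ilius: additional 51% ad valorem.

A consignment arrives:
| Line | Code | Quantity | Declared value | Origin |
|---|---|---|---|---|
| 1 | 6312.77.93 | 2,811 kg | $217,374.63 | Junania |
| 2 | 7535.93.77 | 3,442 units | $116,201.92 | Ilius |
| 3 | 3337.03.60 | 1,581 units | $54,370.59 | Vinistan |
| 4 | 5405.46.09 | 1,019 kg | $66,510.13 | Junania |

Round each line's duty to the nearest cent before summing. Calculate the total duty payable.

$76,567.82

Line 1 (6312.77.93, Junania, 2,811 kg, $217,374.63):
Base rate for 6312.77.93 is 26%.
Origin Junania qualifies under the Faresta–Junania agreement and 6312.77.93 is covered: preferential rate Free applies instead.
The additional-duty order on 6312.77.93 targets Ilius, not Junania; it does not apply.
Duty = $217,374.63 × 0% = $0.00.
Line 2 (7535.93.77, Ilius, 3,442 units, $116,201.92):
Base rate for 7535.93.77 is $2.27/unit.
Additional duty on 7535.93.77 from Ilius: +51% ad valorem. Applied ad valorem rate = 51%.
Duty = $116,201.92 × 51% + 3,442 × $2.27 = $67,076.32.
Line 3 (3337.03.60, Vinistan, 1,581 units, $54,370.59):
Base rate for 3337.03.60 is 5% + $2.75/unit.
Duty = $54,370.59 × 5% + 1,581 × $2.75 = $7,066.28.
Line 4 (5405.46.09, Junania, 1,019 kg, $66,510.13):
Base rate for 5405.46.09 is $2.38/kg.
Origin Junania is the FTA partner but 5405.46.09 is not on the preference list; base rate stands.
Duty = 1,019 × $2.38 = $2,425.22.
Total = $0.00 + $67,076.32 + $7,066.28 + $2,425.22 = $76,567.82.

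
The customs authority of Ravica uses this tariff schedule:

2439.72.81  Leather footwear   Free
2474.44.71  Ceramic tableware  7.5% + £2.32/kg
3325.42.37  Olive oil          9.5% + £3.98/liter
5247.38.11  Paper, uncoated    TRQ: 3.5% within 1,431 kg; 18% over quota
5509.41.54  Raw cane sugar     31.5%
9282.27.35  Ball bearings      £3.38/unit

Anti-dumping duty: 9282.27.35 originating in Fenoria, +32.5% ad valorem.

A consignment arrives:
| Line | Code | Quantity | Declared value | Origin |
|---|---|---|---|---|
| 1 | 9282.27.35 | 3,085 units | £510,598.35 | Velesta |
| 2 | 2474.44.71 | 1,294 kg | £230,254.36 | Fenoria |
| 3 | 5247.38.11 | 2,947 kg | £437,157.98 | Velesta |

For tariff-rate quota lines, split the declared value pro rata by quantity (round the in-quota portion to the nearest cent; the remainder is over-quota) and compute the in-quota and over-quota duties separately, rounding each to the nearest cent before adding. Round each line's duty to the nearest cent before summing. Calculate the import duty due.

Line 1 (9282.27.35, Velesta, 3,085 units, £510,598.35):
Base rate for 9282.27.35 is £3.38/unit.
The additional-duty order on 9282.27.35 targets Fenoria, not Velesta; it does not apply.
Duty = 3,085 × £3.38 = £10,427.30.
Line 2 (2474.44.71, Fenoria, 1,294 kg, £230,254.36):
Base rate for 2474.44.71 is 7.5% + £2.32/kg.
Duty = £230,254.36 × 7.5% + 1,294 × £2.32 = £20,271.16.
Line 3 (5247.38.11, Velesta, 2,947 kg, £437,157.98):
Code 5247.38.11 is under a tariff-rate quota (threshold 1,431 kg). In-quota: 1,431 kg at 3.5%; over-quota: 1,516 kg at 18%.
Pro-rata value split: in-quota = £437,157.98 × 1,431/2,947 = £212,274.54; over-quota = £437,157.98 − £212,274.54 = £224,883.44.
In-quota duty = £212,274.54 × 3.5% = £7,429.61. Over-quota duty = £224,883.44 × 18% = £40,479.02.
Line duty = £7,429.61 + £40,479.02 = £47,908.63.
Total = £10,427.30 + £20,271.16 + £47,908.63 = £78,607.09.

£78,607.09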